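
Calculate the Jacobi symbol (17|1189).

Reciprocity: 17 ≡ 1 and 1189 ≡ 1 (mod 4), so (17/1189) = +(1189/17).
Reduce top mod 17: now compute (16/17).
Pull out 2^4: since 17 ≡ 1 (mod 8), (2/17) = +1, so (2/17)^4 = +1.
Reached (1/17) = 1. Collecting the sign flips along the way, the symbol is +1.

1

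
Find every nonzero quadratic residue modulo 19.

1,4,5,6,7,9,11,16,17

Square k = 1,…,9 (k and 19−k give the same square):
1²=1, 2²=4, 3²=9, 4²=16, 5²≡6, 6²≡17, 7²≡11, 8²≡7, 9²≡5 (mod 19).
So the quadratic residues mod 19 are {1, 4, 5, 6, 7, 9, 11, 16, 17}.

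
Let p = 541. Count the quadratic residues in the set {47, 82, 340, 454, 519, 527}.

(47/541) = +1 → QR.
(82/541) = -1 → non-residue.
(340/541) = -1 → non-residue.
(454/541) = -1 → non-residue.
(519/541) = +1 → QR.
(527/541) = -1 → non-residue.
Total quadratic residues among the 6: 2.

2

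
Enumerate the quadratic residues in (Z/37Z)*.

1,3,4,7,9,10,11,12,16,21,25,26,27,28,30,33,34,36

Square k = 1,…,18 (k and 37−k give the same square):
1²=1, 2²=4, 3²=9, 4²=16, 5²=25, 6²=36, 7²≡12, 8²≡27, 9²≡7, 10²≡26, 11²≡10, 12²≡33, 13²≡21, 14²≡11, 15²≡3, 16²≡34, 17²≡30, 18²≡28 (mod 37).
So the quadratic residues mod 37 are {1, 3, 4, 7, 9, 10, 11, 12, 16, 21, 25, 26, 27, 28, 30, 33, 34, 36}.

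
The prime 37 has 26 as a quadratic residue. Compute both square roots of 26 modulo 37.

10, 27

37 ≡ 1 (mod 4), so we find a root by search.
Trying successive values, 10² = 100 ≡ 26 (mod 37). The other root is 37 − 10 = 27.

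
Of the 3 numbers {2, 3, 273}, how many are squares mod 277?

(2/277) = -1 → non-residue.
(3/277) = +1 → QR.
(273/277) = +1 → QR.
Total quadratic residues among the 3: 2.

2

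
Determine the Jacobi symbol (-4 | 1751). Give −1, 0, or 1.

First reduce: -4 ≡ 1747 (mod 1751).
Reciprocity: 1747 ≡ 3 and 1751 ≡ 3 (mod 4), so (1747/1751) = −(1751/1747).
Reduce top mod 1747: now compute (4/1747).
Pull out 2^2: since 1747 ≡ 3 (mod 8), (2/1747) = -1, so (2/1747)^2 = +1.
Reached (1/1747) = 1. Collecting the sign flips along the way, the symbol is -1.

-1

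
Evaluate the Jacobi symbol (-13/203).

1

First reduce: -13 ≡ 190 (mod 203).
Pull out 2: since 203 ≡ 3 (mod 8), (2/203) = -1.
Reciprocity: 95 ≡ 3 and 203 ≡ 3 (mod 4), so (95/203) = −(203/95).
Reduce top mod 95: now compute (13/95).
Reciprocity: 13 ≡ 1 and 95 ≡ 3 (mod 4), so (13/95) = +(95/13).
Reduce top mod 13: now compute (4/13).
Pull out 2^2: since 13 ≡ 5 (mod 8), (2/13) = -1, so (2/13)^2 = +1.
Reached (1/13) = 1. Collecting the sign flips along the way, the symbol is +1.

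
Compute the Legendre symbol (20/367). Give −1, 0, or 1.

Euler's criterion: (20/367) ≡ 20^183 (mod 367).
20^2 ≡ 33 (mod 367)
20^4 ≡ 355 (mod 367)
20^8 ≡ 144 (mod 367)
20^16 ≡ 184 (mod 367)
20^32 ≡ 92 (mod 367)
20^64 ≡ 23 (mod 367)
20^128 ≡ 162 (mod 367)
20^183 = 20^(128+32+16+4+2+1) ≡ 366 (mod 367).
Result is 366 ≡ −1, so (20/367) = −1.

-1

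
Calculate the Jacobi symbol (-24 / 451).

First reduce: -24 ≡ 427 (mod 451).
Reciprocity: 427 ≡ 3 and 451 ≡ 3 (mod 4), so (427/451) = −(451/427).
Reduce top mod 427: now compute (24/427).
Pull out 2^3: since 427 ≡ 3 (mod 8), (2/427) = -1, so (2/427)^3 = -1.
Reciprocity: 3 ≡ 3 and 427 ≡ 3 (mod 4), so (3/427) = −(427/3).
Reduce top mod 3: now compute (1/3).
Reached (1/3) = 1. Collecting the sign flips along the way, the symbol is -1.

-1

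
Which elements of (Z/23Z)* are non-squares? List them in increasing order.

Square k = 1,…,11 (k and 23−k give the same square):
1²=1, 2²=4, 3²=9, 4²=16, 5²≡2, 6²≡13, 7²≡3, 8²≡18, 9²≡12, 10²≡8, 11²≡6 (mod 23).
The residues are {1, 2, 3, 4, 6, 8, 9, 12, 13, 16, 18}; the non-residues are the remaining 11 nonzero classes.

5 7 10 11 14 15 17 19 20 21 22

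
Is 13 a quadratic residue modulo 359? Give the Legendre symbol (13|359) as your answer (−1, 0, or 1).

-1

Reciprocity: 13 ≡ 1 and 359 ≡ 3 (mod 4), so (13/359) = +(359/13).
Reduce top mod 13: now compute (8/13).
Pull out 2^3: since 13 ≡ 5 (mod 8), (2/13) = -1, so (2/13)^3 = -1.
Reached (1/13) = 1. Collecting the sign flips along the way, the symbol is -1.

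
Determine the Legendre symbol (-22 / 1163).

1

First reduce: -22 ≡ 1141 (mod 1163).
Reciprocity: 1141 ≡ 1 and 1163 ≡ 3 (mod 4), so (1141/1163) = +(1163/1141).
Reduce top mod 1141: now compute (22/1141).
Pull out 2: since 1141 ≡ 5 (mod 8), (2/1141) = -1.
Reciprocity: 11 ≡ 3 and 1141 ≡ 1 (mod 4), so (11/1141) = +(1141/11).
Reduce top mod 11: now compute (8/11).
Pull out 2^3: since 11 ≡ 3 (mod 8), (2/11) = -1, so (2/11)^3 = -1.
Reached (1/11) = 1. Collecting the sign flips along the way, the symbol is +1.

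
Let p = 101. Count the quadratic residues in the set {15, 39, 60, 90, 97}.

(15/101) = -1 → non-residue.
(39/101) = -1 → non-residue.
(60/101) = -1 → non-residue.
(90/101) = -1 → non-residue.
(97/101) = +1 → QR.
Total quadratic residues among the 5: 1.

1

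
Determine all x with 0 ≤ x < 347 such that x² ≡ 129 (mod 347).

167, 180

Since 347 ≡ 3 (mod 4), a square root of 129 is 129^((347+1)/4) = 129^87 mod 347.
Repeated squaring: 129^2≡332, 129^4≡225, 129^8≡310, 129^16≡328, 129^32≡14, 129^64≡196 (mod 347).
129^87 = 129^(64+16+4+2+1) ≡ 167 (mod 347).
Check: 167² = 27889 ≡ 129 (mod 347). The two roots are 167 and 180.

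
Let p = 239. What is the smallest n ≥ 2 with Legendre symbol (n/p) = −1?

(2/239) = +1, so 2 is a residue.
(3/239) = +1, so 3 is a residue.
(4/239) = +1, so 4 is a residue.
(5/239) = +1, so 5 is a residue.
(6/239) = +1, so 6 is a residue.
(7/239) = −1, so 7 is the smallest positive non-residue mod 239.

7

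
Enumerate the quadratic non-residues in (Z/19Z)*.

2,3,8,10,12,13,14,15,18

Square k = 1,…,9 (k and 19−k give the same square):
1²=1, 2²=4, 3²=9, 4²=16, 5²≡6, 6²≡17, 7²≡11, 8²≡7, 9²≡5 (mod 19).
The residues are {1, 4, 5, 6, 7, 9, 11, 16, 17}; the non-residues are the remaining 9 nonzero classes.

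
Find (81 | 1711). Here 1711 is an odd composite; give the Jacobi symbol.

Reciprocity: 81 ≡ 1 and 1711 ≡ 3 (mod 4), so (81/1711) = +(1711/81).
Reduce top mod 81: now compute (10/81).
Pull out 2: since 81 ≡ 1 (mod 8), (2/81) = +1.
Reciprocity: 5 ≡ 1 and 81 ≡ 1 (mod 4), so (5/81) = +(81/5).
Reduce top mod 5: now compute (1/5).
Reached (1/5) = 1. Collecting the sign flips along the way, the symbol is +1.

1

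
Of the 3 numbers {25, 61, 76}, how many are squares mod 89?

(25/89) = +1 → QR.
(61/89) = -1 → non-residue.
(76/89) = -1 → non-residue.
Total quadratic residues among the 3: 1.

1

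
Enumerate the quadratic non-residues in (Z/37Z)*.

Square k = 1,…,18 (k and 37−k give the same square):
1²=1, 2²=4, 3²=9, 4²=16, 5²=25, 6²=36, 7²≡12, 8²≡27, 9²≡7, 10²≡26, 11²≡10, 12²≡33, 13²≡21, 14²≡11, 15²≡3, 16²≡34, 17²≡30, 18²≡28 (mod 37).
The residues are {1, 3, 4, 7, 9, 10, 11, 12, 16, 21, 25, 26, 27, 28, 30, 33, 34, 36}; the non-residues are the remaining 18 nonzero classes.

2, 5, 6, 8, 13, 14, 15, 17, 18, 19, 20, 22, 23, 24, 29, 31, 32, 35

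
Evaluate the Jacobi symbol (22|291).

1

Pull out 2: since 291 ≡ 3 (mod 8), (2/291) = -1.
Reciprocity: 11 ≡ 3 and 291 ≡ 3 (mod 4), so (11/291) = −(291/11).
Reduce top mod 11: now compute (5/11).
Reciprocity: 5 ≡ 1 and 11 ≡ 3 (mod 4), so (5/11) = +(11/5).
Reduce top mod 5: now compute (1/5).
Reached (1/5) = 1. Collecting the sign flips along the way, the symbol is +1.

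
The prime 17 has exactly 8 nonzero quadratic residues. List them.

1 2 4 8 9 13 15 16

Square k = 1,…,8 (k and 17−k give the same square):
1²=1, 2²=4, 3²=9, 4²=16, 5²≡8, 6²≡2, 7²≡15, 8²≡13 (mod 17).
So the quadratic residues mod 17 are {1, 2, 4, 8, 9, 13, 15, 16}.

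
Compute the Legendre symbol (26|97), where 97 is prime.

Pull out 2: since 97 ≡ 1 (mod 8), (2/97) = +1.
Reciprocity: 13 ≡ 1 and 97 ≡ 1 (mod 4), so (13/97) = +(97/13).
Reduce top mod 13: now compute (6/13).
Pull out 2: since 13 ≡ 5 (mod 8), (2/13) = -1.
Reciprocity: 3 ≡ 3 and 13 ≡ 1 (mod 4), so (3/13) = +(13/3).
Reduce top mod 3: now compute (1/3).
Reached (1/3) = 1. Collecting the sign flips along the way, the symbol is -1.

-1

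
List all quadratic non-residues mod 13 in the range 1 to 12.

2,5,6,7,8,11

Square k = 1,…,6 (k and 13−k give the same square):
1²=1, 2²=4, 3²=9, 4²≡3, 5²≡12, 6²≡10 (mod 13).
The residues are {1, 3, 4, 9, 10, 12}; the non-residues are the remaining 6 nonzero classes.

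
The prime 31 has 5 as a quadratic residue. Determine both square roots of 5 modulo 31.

6, 25

Since 31 ≡ 3 (mod 4), a square root of 5 is 5^((31+1)/4) = 5^8 mod 31.
Repeated squaring: 5^2≡25, 5^4≡5, 5^8≡25 (mod 31).
5^8 = 5^(8) ≡ 25 (mod 31).
Check: 25² = 625 ≡ 5 (mod 31). The two roots are 6 and 25.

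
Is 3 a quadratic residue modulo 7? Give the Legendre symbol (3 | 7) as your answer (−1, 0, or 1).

Reciprocity: 3 ≡ 3 and 7 ≡ 3 (mod 4), so (3/7) = −(7/3).
Reduce top mod 3: now compute (1/3).
Reached (1/3) = 1. Collecting the sign flips along the way, the symbol is -1.

-1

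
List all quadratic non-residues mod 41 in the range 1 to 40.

3 6 7 11 12 13 14 15 17 19 22 24 26 27 28 29 30 34 35 38

Square k = 1,…,20 (k and 41−k give the same square):
1²=1, 2²=4, 3²=9, 4²=16, 5²=25, 6²=36, 7²≡8, 8²≡23, 9²≡40, 10²≡18, 11²≡39, 12²≡21, 13²≡5, 14²≡32, 15²≡20, 16²≡10, 17²≡2, 18²≡37, 19²≡33, 20²≡31 (mod 41).
The residues are {1, 2, 4, 5, 8, 9, 10, 16, 18, 20, 21, 23, 25, 31, 32, 33, 36, 37, 39, 40}; the non-residues are the remaining 20 nonzero classes.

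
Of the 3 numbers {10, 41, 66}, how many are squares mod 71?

1

(10/71) = +1 → QR.
(41/71) = -1 → non-residue.
(66/71) = -1 → non-residue.
Total quadratic residues among the 3: 1.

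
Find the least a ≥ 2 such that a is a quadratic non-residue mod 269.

2

(2/269) = −1, so 2 is the smallest positive non-residue mod 269.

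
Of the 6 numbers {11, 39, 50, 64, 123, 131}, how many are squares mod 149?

(11/149) = -1 → non-residue.
(39/149) = +1 → QR.
(50/149) = -1 → non-residue.
(64/149) = +1 → QR.
(123/149) = +1 → QR.
(131/149) = -1 → non-residue.
Total quadratic residues among the 6: 3.

3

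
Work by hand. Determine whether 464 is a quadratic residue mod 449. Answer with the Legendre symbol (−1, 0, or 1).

Euler's criterion: (464/449) ≡ 15^224 (mod 449).
15^2 ≡ 225 (mod 449)
15^4 ≡ 337 (mod 449)
15^8 ≡ 421 (mod 449)
15^16 ≡ 335 (mod 449)
15^32 ≡ 424 (mod 449)
15^64 ≡ 176 (mod 449)
15^128 ≡ 444 (mod 449)
15^224 = 15^(128+64+32) ≡ 448 (mod 449).
Result is 448 ≡ −1, so (464/449) = −1.

-1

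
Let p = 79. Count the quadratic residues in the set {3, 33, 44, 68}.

(3/79) = -1 → non-residue.
(33/79) = -1 → non-residue.
(44/79) = +1 → QR.
(68/79) = -1 → non-residue.
Total quadratic residues among the 4: 1.

1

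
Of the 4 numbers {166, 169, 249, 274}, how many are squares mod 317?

2

(166/317) = -1 → non-residue.
(169/317) = +1 → QR.
(249/317) = -1 → non-residue.
(274/317) = +1 → QR.
Total quadratic residues among the 4: 2.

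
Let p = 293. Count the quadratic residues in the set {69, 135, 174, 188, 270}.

(69/293) = +1 → QR.
(135/293) = +1 → QR.
(174/293) = -1 → non-residue.
(188/293) = -1 → non-residue.
(270/293) = -1 → non-residue.
Total quadratic residues among the 5: 2.

2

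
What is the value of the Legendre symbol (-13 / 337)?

Euler's criterion: (-13/337) ≡ 324^168 (mod 337).
324^2 ≡ 169 (mod 337)
324^4 ≡ 253 (mod 337)
324^8 ≡ 316 (mod 337)
324^16 ≡ 104 (mod 337)
324^32 ≡ 32 (mod 337)
324^64 ≡ 13 (mod 337)
324^128 ≡ 169 (mod 337)
324^168 = 324^(128+32+8) ≡ 1 (mod 337).
Result is 1, so (-13/337) = 1.

1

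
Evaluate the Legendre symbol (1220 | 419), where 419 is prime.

First reduce: 1220 ≡ 382 (mod 419).
Pull out 2: since 419 ≡ 3 (mod 8), (2/419) = -1.
Reciprocity: 191 ≡ 3 and 419 ≡ 3 (mod 4), so (191/419) = −(419/191).
Reduce top mod 191: now compute (37/191).
Reciprocity: 37 ≡ 1 and 191 ≡ 3 (mod 4), so (37/191) = +(191/37).
Reduce top mod 37: now compute (6/37).
Pull out 2: since 37 ≡ 5 (mod 8), (2/37) = -1.
Reciprocity: 3 ≡ 3 and 37 ≡ 1 (mod 4), so (3/37) = +(37/3).
Reduce top mod 3: now compute (1/3).
Reached (1/3) = 1. Collecting the sign flips along the way, the symbol is -1.

-1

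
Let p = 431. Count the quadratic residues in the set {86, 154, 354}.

(86/431) = -1 → non-residue.
(154/431) = -1 → non-residue.
(354/431) = +1 → QR.
Total quadratic residues among the 3: 1.

1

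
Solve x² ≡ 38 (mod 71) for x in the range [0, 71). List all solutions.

Since 71 ≡ 3 (mod 4), a square root of 38 is 38^((71+1)/4) = 38^18 mod 71.
Repeated squaring: 38^2≡24, 38^4≡8, 38^8≡64, 38^16≡49 (mod 71).
38^18 = 38^(16+2) ≡ 40 (mod 71).
Check: 40² = 1600 ≡ 38 (mod 71). The two roots are 31 and 40.

31, 40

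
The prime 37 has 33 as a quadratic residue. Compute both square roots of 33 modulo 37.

12, 25

37 ≡ 1 (mod 4), so we find a root by search.
Trying successive values, 12² = 144 ≡ 33 (mod 37). The other root is 37 − 12 = 25.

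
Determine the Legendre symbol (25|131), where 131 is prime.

Reciprocity: 25 ≡ 1 and 131 ≡ 3 (mod 4), so (25/131) = +(131/25).
Reduce top mod 25: now compute (6/25).
Pull out 2: since 25 ≡ 1 (mod 8), (2/25) = +1.
Reciprocity: 3 ≡ 3 and 25 ≡ 1 (mod 4), so (3/25) = +(25/3).
Reduce top mod 3: now compute (1/3).
Reached (1/3) = 1. Collecting the sign flips along the way, the symbol is +1.

1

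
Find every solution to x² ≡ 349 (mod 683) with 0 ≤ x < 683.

132, 551

Since 683 ≡ 3 (mod 4), a square root of 349 is 349^((683+1)/4) = 349^171 mod 683.
Repeated squaring: 349^2≡227, 349^4≡304, 349^8≡211, 349^16≡126, 349^32≡167, 349^64≡569, 349^128≡19 (mod 683).
349^171 = 349^(128+32+8+2+1) ≡ 551 (mod 683).
Check: 551² = 303601 ≡ 349 (mod 683). The two roots are 132 and 551.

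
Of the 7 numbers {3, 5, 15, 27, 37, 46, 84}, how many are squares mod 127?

3

(3/127) = -1 → non-residue.
(5/127) = -1 → non-residue.
(15/127) = +1 → QR.
(27/127) = -1 → non-residue.
(37/127) = +1 → QR.
(46/127) = -1 → non-residue.
(84/127) = +1 → QR.
Total quadratic residues among the 7: 3.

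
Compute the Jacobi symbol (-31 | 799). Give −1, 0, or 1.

First reduce: -31 ≡ 768 (mod 799).
Pull out 2^8: since 799 ≡ 7 (mod 8), (2/799) = +1, so (2/799)^8 = +1.
Reciprocity: 3 ≡ 3 and 799 ≡ 3 (mod 4), so (3/799) = −(799/3).
Reduce top mod 3: now compute (1/3).
Reached (1/3) = 1. Collecting the sign flips along the way, the symbol is -1.

-1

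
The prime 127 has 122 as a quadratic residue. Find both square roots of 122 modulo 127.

Since 127 ≡ 3 (mod 4), a square root of 122 is 122^((127+1)/4) = 122^32 mod 127.
Repeated squaring: 122^2≡25, 122^4≡117, 122^8≡100, 122^16≡94, 122^32≡73 (mod 127).
122^32 = 122^(32) ≡ 73 (mod 127).
Check: 73² = 5329 ≡ 122 (mod 127). The two roots are 54 and 73.

54, 73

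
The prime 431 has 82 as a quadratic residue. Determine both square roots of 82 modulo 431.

157, 274

Since 431 ≡ 3 (mod 4), a square root of 82 is 82^((431+1)/4) = 82^108 mod 431.
Repeated squaring: 82^2≡259, 82^4≡276, 82^8≡320, 82^16≡253, 82^32≡221, 82^64≡138 (mod 431).
82^108 = 82^(64+32+8+4) ≡ 157 (mod 431).
Check: 157² = 24649 ≡ 82 (mod 431). The two roots are 157 and 274.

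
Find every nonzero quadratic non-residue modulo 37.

Square k = 1,…,18 (k and 37−k give the same square):
1²=1, 2²=4, 3²=9, 4²=16, 5²=25, 6²=36, 7²≡12, 8²≡27, 9²≡7, 10²≡26, 11²≡10, 12²≡33, 13²≡21, 14²≡11, 15²≡3, 16²≡34, 17²≡30, 18²≡28 (mod 37).
The residues are {1, 3, 4, 7, 9, 10, 11, 12, 16, 21, 25, 26, 27, 28, 30, 33, 34, 36}; the non-residues are the remaining 18 nonzero classes.

2, 5, 6, 8, 13, 14, 15, 17, 18, 19, 20, 22, 23, 24, 29, 31, 32, 35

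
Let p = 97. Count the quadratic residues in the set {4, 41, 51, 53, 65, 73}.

(4/97) = +1 → QR.
(41/97) = -1 → non-residue.
(51/97) = -1 → non-residue.
(53/97) = +1 → QR.
(65/97) = +1 → QR.
(73/97) = +1 → QR.
Total quadratic residues among the 6: 4.

4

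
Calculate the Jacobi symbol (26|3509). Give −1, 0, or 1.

-1

Pull out 2: since 3509 ≡ 5 (mod 8), (2/3509) = -1.
Reciprocity: 13 ≡ 1 and 3509 ≡ 1 (mod 4), so (13/3509) = +(3509/13).
Reduce top mod 13: now compute (12/13).
Pull out 2^2: since 13 ≡ 5 (mod 8), (2/13) = -1, so (2/13)^2 = +1.
Reciprocity: 3 ≡ 3 and 13 ≡ 1 (mod 4), so (3/13) = +(13/3).
Reduce top mod 3: now compute (1/3).
Reached (1/3) = 1. Collecting the sign flips along the way, the symbol is -1.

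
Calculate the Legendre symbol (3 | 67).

-1

Euler's criterion: (3/67) ≡ 3^33 (mod 67).
3^2 ≡ 9 (mod 67)
3^4 ≡ 14 (mod 67)
3^8 ≡ 62 (mod 67)
3^16 ≡ 25 (mod 67)
3^32 ≡ 22 (mod 67)
3^33 = 3^(32+1) ≡ 66 (mod 67).
Result is 66 ≡ −1, so (3/67) = −1.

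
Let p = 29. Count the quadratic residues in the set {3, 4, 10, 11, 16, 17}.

2

(3/29) = -1 → non-residue.
(4/29) = +1 → QR.
(10/29) = -1 → non-residue.
(11/29) = -1 → non-residue.
(16/29) = +1 → QR.
(17/29) = -1 → non-residue.
Total quadratic residues among the 6: 2.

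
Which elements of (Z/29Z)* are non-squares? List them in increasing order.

2, 3, 8, 10, 11, 12, 14, 15, 17, 18, 19, 21, 26, 27

Square k = 1,…,14 (k and 29−k give the same square):
1²=1, 2²=4, 3²=9, 4²=16, 5²=25, 6²≡7, 7²≡20, 8²≡6, 9²≡23, 10²≡13, 11²≡5, 12²≡28, 13²≡24, 14²≡22 (mod 29).
The residues are {1, 4, 5, 6, 7, 9, 13, 16, 20, 22, 23, 24, 25, 28}; the non-residues are the remaining 14 nonzero classes.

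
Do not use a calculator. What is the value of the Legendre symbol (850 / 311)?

Euler's criterion: (850/311) ≡ 228^155 (mod 311).
228^2 ≡ 47 (mod 311)
228^4 ≡ 32 (mod 311)
228^8 ≡ 91 (mod 311)
228^16 ≡ 195 (mod 311)
228^32 ≡ 83 (mod 311)
228^64 ≡ 47 (mod 311)
228^128 ≡ 32 (mod 311)
228^155 = 228^(128+16+8+2+1) ≡ 310 (mod 311).
Result is 310 ≡ −1, so (850/311) = −1.

-1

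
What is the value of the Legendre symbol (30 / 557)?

Pull out 2: since 557 ≡ 5 (mod 8), (2/557) = -1.
Reciprocity: 15 ≡ 3 and 557 ≡ 1 (mod 4), so (15/557) = +(557/15).
Reduce top mod 15: now compute (2/15).
Pull out 2: since 15 ≡ 7 (mod 8), (2/15) = +1.
Reached (1/15) = 1. Collecting the sign flips along the way, the symbol is -1.

-1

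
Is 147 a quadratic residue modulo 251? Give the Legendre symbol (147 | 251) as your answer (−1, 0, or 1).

Reciprocity: 147 ≡ 3 and 251 ≡ 3 (mod 4), so (147/251) = −(251/147).
Reduce top mod 147: now compute (104/147).
Pull out 2^3: since 147 ≡ 3 (mod 8), (2/147) = -1, so (2/147)^3 = -1.
Reciprocity: 13 ≡ 1 and 147 ≡ 3 (mod 4), so (13/147) = +(147/13).
Reduce top mod 13: now compute (4/13).
Pull out 2^2: since 13 ≡ 5 (mod 8), (2/13) = -1, so (2/13)^2 = +1.
Reached (1/13) = 1. Collecting the sign flips along the way, the symbol is +1.

1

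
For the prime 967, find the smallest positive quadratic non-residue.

3

(2/967) = +1, so 2 is a residue.
(3/967) = −1, so 3 is the smallest positive non-residue mod 967.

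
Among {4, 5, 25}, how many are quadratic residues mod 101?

(4/101) = +1 → QR.
(5/101) = +1 → QR.
(25/101) = +1 → QR.
Total quadratic residues among the 3: 3.

3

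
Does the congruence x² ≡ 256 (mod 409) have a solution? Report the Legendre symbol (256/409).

1

Euler's criterion: (256/409) ≡ 256^204 (mod 409).
256^2 ≡ 96 (mod 409)
256^4 ≡ 218 (mod 409)
256^8 ≡ 80 (mod 409)
256^16 ≡ 265 (mod 409)
256^32 ≡ 286 (mod 409)
256^64 ≡ 405 (mod 409)
256^128 ≡ 16 (mod 409)
256^204 = 256^(128+64+8+4) ≡ 1 (mod 409).
Result is 1, so (256/409) = 1.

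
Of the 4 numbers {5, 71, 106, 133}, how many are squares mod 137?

(5/137) = -1 → non-residue.
(71/137) = -1 → non-residue.
(106/137) = -1 → non-residue.
(133/137) = +1 → QR.
Total quadratic residues among the 4: 1.

1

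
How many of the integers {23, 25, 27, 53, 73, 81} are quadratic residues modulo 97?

5

(23/97) = -1 → non-residue.
(25/97) = +1 → QR.
(27/97) = +1 → QR.
(53/97) = +1 → QR.
(73/97) = +1 → QR.
(81/97) = +1 → QR.
Total quadratic residues among the 6: 5.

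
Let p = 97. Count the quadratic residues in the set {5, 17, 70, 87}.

1

(5/97) = -1 → non-residue.
(17/97) = -1 → non-residue.
(70/97) = +1 → QR.
(87/97) = -1 → non-residue.
Total quadratic residues among the 4: 1.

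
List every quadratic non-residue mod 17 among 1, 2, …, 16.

Square k = 1,…,8 (k and 17−k give the same square):
1²=1, 2²=4, 3²=9, 4²=16, 5²≡8, 6²≡2, 7²≡15, 8²≡13 (mod 17).
The residues are {1, 2, 4, 8, 9, 13, 15, 16}; the non-residues are the remaining 8 nonzero classes.

3 5 6 7 10 11 12 14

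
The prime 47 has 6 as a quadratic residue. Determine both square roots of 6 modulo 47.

10, 37

Since 47 ≡ 3 (mod 4), a square root of 6 is 6^((47+1)/4) = 6^12 mod 47.
Repeated squaring: 6^2≡36, 6^4≡27, 6^8≡24 (mod 47).
6^12 = 6^(8+4) ≡ 37 (mod 47).
Check: 37² = 1369 ≡ 6 (mod 47). The two roots are 10 and 37.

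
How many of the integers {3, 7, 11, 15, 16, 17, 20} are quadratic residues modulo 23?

2

(3/23) = +1 → QR.
(7/23) = -1 → non-residue.
(11/23) = -1 → non-residue.
(15/23) = -1 → non-residue.
(16/23) = +1 → QR.
(17/23) = -1 → non-residue.
(20/23) = -1 → non-residue.
Total quadratic residues among the 7: 2.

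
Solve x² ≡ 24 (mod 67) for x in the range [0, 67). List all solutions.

15, 52

Since 67 ≡ 3 (mod 4), a square root of 24 is 24^((67+1)/4) = 24^17 mod 67.
Repeated squaring: 24^2≡40, 24^4≡59, 24^8≡64, 24^16≡9 (mod 67).
24^17 = 24^(16+1) ≡ 15 (mod 67).
Check: 15² = 225 ≡ 24 (mod 67). The two roots are 15 and 52.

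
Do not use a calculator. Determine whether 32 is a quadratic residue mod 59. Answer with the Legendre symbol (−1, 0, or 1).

Euler's criterion: (32/59) ≡ 32^29 (mod 59).
32^2 ≡ 21 (mod 59)
32^4 ≡ 28 (mod 59)
32^8 ≡ 17 (mod 59)
32^16 ≡ 53 (mod 59)
32^29 = 32^(16+8+4+1) ≡ 58 (mod 59).
Result is 58 ≡ −1, so (32/59) = −1.

-1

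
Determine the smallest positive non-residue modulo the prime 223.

(2/223) = +1, so 2 is a residue.
(3/223) = −1, so 3 is the smallest positive non-residue mod 223.

3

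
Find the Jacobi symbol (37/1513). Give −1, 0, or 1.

Reciprocity: 37 ≡ 1 and 1513 ≡ 1 (mod 4), so (37/1513) = +(1513/37).
Reduce top mod 37: now compute (33/37).
Reciprocity: 33 ≡ 1 and 37 ≡ 1 (mod 4), so (33/37) = +(37/33).
Reduce top mod 33: now compute (4/33).
Pull out 2^2: since 33 ≡ 1 (mod 8), (2/33) = +1, so (2/33)^2 = +1.
Reached (1/33) = 1. Collecting the sign flips along the way, the symbol is +1.

1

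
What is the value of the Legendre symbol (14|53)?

-1

Euler's criterion: (14/53) ≡ 14^26 (mod 53).
14^2 ≡ 37 (mod 53)
14^4 ≡ 44 (mod 53)
14^8 ≡ 28 (mod 53)
14^16 ≡ 42 (mod 53)
14^26 = 14^(16+8+2) ≡ 52 (mod 53).
Result is 52 ≡ −1, so (14/53) = −1.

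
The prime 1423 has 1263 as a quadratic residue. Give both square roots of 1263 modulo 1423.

Since 1423 ≡ 3 (mod 4), a square root of 1263 is 1263^((1423+1)/4) = 1263^356 mod 1423.
Repeated squaring: 1263^2≡1409, 1263^4≡196, 1263^8≡1418, 1263^16≡25, 1263^32≡625, 1263^64≡723, 1263^128≡488, 1263^256≡503 (mod 1423).
1263^356 = 1263^(256+64+32+4) ≡ 1324 (mod 1423).
Check: 1324² = 1752976 ≡ 1263 (mod 1423). The two roots are 99 and 1324.

99, 1324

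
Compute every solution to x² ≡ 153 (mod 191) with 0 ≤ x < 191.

41, 150

Since 191 ≡ 3 (mod 4), a square root of 153 is 153^((191+1)/4) = 153^48 mod 191.
Repeated squaring: 153^2≡107, 153^4≡180, 153^8≡121, 153^16≡125, 153^32≡154 (mod 191).
153^48 = 153^(32+16) ≡ 150 (mod 191).
Check: 150² = 22500 ≡ 153 (mod 191). The two roots are 41 and 150.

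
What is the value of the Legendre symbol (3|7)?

-1

Reciprocity: 3 ≡ 3 and 7 ≡ 3 (mod 4), so (3/7) = −(7/3).
Reduce top mod 3: now compute (1/3).
Reached (1/3) = 1. Collecting the sign flips along the way, the symbol is -1.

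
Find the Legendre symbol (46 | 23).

0

First reduce: 46 ≡ 0 (mod 23).
Top reduces to 0: gcd > 1, so the symbol is 0.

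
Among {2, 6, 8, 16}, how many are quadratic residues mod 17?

(2/17) = +1 → QR.
(6/17) = -1 → non-residue.
(8/17) = +1 → QR.
(16/17) = +1 → QR.
Total quadratic residues among the 4: 3.

3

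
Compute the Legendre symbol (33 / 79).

-1

Euler's criterion: (33/79) ≡ 33^39 (mod 79).
33^2 ≡ 62 (mod 79)
33^4 ≡ 52 (mod 79)
33^8 ≡ 18 (mod 79)
33^16 ≡ 8 (mod 79)
33^32 ≡ 64 (mod 79)
33^39 = 33^(32+4+2+1) ≡ 78 (mod 79).
Result is 78 ≡ −1, so (33/79) = −1.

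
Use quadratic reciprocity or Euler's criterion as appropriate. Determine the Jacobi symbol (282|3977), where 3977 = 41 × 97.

Pull out 2: since 3977 ≡ 1 (mod 8), (2/3977) = +1.
Reciprocity: 141 ≡ 1 and 3977 ≡ 1 (mod 4), so (141/3977) = +(3977/141).
Reduce top mod 141: now compute (29/141).
Reciprocity: 29 ≡ 1 and 141 ≡ 1 (mod 4), so (29/141) = +(141/29).
Reduce top mod 29: now compute (25/29).
Reciprocity: 25 ≡ 1 and 29 ≡ 1 (mod 4), so (25/29) = +(29/25).
Reduce top mod 25: now compute (4/25).
Pull out 2^2: since 25 ≡ 1 (mod 8), (2/25) = +1, so (2/25)^2 = +1.
Reached (1/25) = 1. Collecting the sign flips along the way, the symbol is +1.

1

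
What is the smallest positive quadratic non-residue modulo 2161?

7

(2/2161) = +1, so 2 is a residue.
(3/2161) = +1, so 3 is a residue.
(4/2161) = +1, so 4 is a residue.
(5/2161) = +1, so 5 is a residue.
(6/2161) = +1, so 6 is a residue.
(7/2161) = −1, so 7 is the smallest positive non-residue mod 2161.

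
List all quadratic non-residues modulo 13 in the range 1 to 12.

Square k = 1,…,6 (k and 13−k give the same square):
1²=1, 2²=4, 3²=9, 4²≡3, 5²≡12, 6²≡10 (mod 13).
The residues are {1, 3, 4, 9, 10, 12}; the non-residues are the remaining 6 nonzero classes.

2, 5, 6, 7, 8, 11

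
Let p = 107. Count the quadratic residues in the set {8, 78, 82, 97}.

0

(8/107) = -1 → non-residue.
(78/107) = -1 → non-residue.
(82/107) = -1 → non-residue.
(97/107) = -1 → non-residue.
Total quadratic residues among the 4: 0.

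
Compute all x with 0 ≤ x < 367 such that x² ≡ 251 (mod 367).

148, 219

Since 367 ≡ 3 (mod 4), a square root of 251 is 251^((367+1)/4) = 251^92 mod 367.
Repeated squaring: 251^2≡244, 251^4≡82, 251^8≡118, 251^16≡345, 251^32≡117, 251^64≡110 (mod 367).
251^92 = 251^(64+16+8+4) ≡ 148 (mod 367).
Check: 148² = 21904 ≡ 251 (mod 367). The two roots are 148 and 219.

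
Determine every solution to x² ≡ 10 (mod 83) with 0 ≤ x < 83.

33, 50

Since 83 ≡ 3 (mod 4), a square root of 10 is 10^((83+1)/4) = 10^21 mod 83.
Repeated squaring: 10^2≡17, 10^4≡40, 10^8≡23, 10^16≡31 (mod 83).
10^21 = 10^(16+4+1) ≡ 33 (mod 83).
Check: 33² = 1089 ≡ 10 (mod 83). The two roots are 33 and 50.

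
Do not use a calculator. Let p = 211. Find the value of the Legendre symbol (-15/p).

1

Euler's criterion: (-15/211) ≡ 196^105 (mod 211).
196^2 ≡ 14 (mod 211)
196^4 ≡ 196 (mod 211)
196^8 ≡ 14 (mod 211)
196^16 ≡ 196 (mod 211)
196^32 ≡ 14 (mod 211)
196^64 ≡ 196 (mod 211)
196^105 = 196^(64+32+8+1) ≡ 1 (mod 211).
Result is 1, so (-15/211) = 1.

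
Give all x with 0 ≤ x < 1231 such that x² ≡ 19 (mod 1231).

Since 1231 ≡ 3 (mod 4), a square root of 19 is 19^((1231+1)/4) = 19^308 mod 1231.
Repeated squaring: 19^2≡361, 19^4≡1066, 19^8≡143, 19^16≡753, 19^32≡749, 19^64≡896, 19^128≡204, 19^256≡993 (mod 1231).
19^308 = 19^(256+32+16+4) ≡ 342 (mod 1231).
Check: 342² = 116964 ≡ 19 (mod 1231). The two roots are 342 and 889.

342, 889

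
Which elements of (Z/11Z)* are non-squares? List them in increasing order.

Square k = 1,…,5 (k and 11−k give the same square):
1²=1, 2²=4, 3²=9, 4²≡5, 5²≡3 (mod 11).
The residues are {1, 3, 4, 5, 9}; the non-residues are the remaining 5 nonzero classes.

2,6,7,8,10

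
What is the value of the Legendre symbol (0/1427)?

0

Top reduces to 0: gcd > 1, so the symbol is 0.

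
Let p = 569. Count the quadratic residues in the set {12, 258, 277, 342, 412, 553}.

1

(12/569) = -1 → non-residue.
(258/569) = -1 → non-residue.
(277/569) = -1 → non-residue.
(342/569) = -1 → non-residue.
(412/569) = -1 → non-residue.
(553/569) = +1 → QR.
Total quadratic residues among the 6: 1.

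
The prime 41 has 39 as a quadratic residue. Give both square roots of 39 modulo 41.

11, 30

41 ≡ 1 (mod 4), so we find a root by search.
Trying successive values, 11² = 121 ≡ 39 (mod 41). The other root is 41 − 11 = 30.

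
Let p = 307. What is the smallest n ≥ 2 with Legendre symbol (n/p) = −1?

2

(2/307) = −1, so 2 is the smallest positive non-residue mod 307.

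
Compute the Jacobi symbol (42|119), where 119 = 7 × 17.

Pull out 2: since 119 ≡ 7 (mod 8), (2/119) = +1.
Reciprocity: 21 ≡ 1 and 119 ≡ 3 (mod 4), so (21/119) = +(119/21).
Reduce top mod 21: now compute (14/21).
Pull out 2: since 21 ≡ 5 (mod 8), (2/21) = -1.
Reciprocity: 7 ≡ 3 and 21 ≡ 1 (mod 4), so (7/21) = +(21/7).
Reduce top mod 7: now compute (0/7).
Top reduces to 0: gcd > 1, so the symbol is 0.

0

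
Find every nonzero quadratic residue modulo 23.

Square k = 1,…,11 (k and 23−k give the same square):
1²=1, 2²=4, 3²=9, 4²=16, 5²≡2, 6²≡13, 7²≡3, 8²≡18, 9²≡12, 10²≡8, 11²≡6 (mod 23).
So the quadratic residues mod 23 are {1, 2, 3, 4, 6, 8, 9, 12, 13, 16, 18}.

1 2 3 4 6 8 9 12 13 16 18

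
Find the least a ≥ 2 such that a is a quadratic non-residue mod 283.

(2/283) = −1, so 2 is the smallest positive non-residue mod 283.

2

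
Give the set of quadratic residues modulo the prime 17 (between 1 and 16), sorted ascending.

Square k = 1,…,8 (k and 17−k give the same square):
1²=1, 2²=4, 3²=9, 4²=16, 5²≡8, 6²≡2, 7²≡15, 8²≡13 (mod 17).
So the quadratic residues mod 17 are {1, 2, 4, 8, 9, 13, 15, 16}.

1 2 4 8 9 13 15 16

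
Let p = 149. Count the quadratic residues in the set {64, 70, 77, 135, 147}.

1

(64/149) = +1 → QR.
(70/149) = -1 → non-residue.
(77/149) = -1 → non-residue.
(135/149) = -1 → non-residue.
(147/149) = -1 → non-residue.
Total quadratic residues among the 5: 1.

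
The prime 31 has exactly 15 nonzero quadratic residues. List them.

1, 2, 4, 5, 7, 8, 9, 10, 14, 16, 18, 19, 20, 25, 28

Square k = 1,…,15 (k and 31−k give the same square):
1²=1, 2²=4, 3²=9, 4²=16, 5²=25, 6²≡5, 7²≡18, 8²≡2, 9²≡19, 10²≡7, 11²≡28, 12²≡20, 13²≡14, 14²≡10, 15²≡8 (mod 31).
So the quadratic residues mod 31 are {1, 2, 4, 5, 7, 8, 9, 10, 14, 16, 18, 19, 20, 25, 28}.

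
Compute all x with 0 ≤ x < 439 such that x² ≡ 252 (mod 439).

Since 439 ≡ 3 (mod 4), a square root of 252 is 252^((439+1)/4) = 252^110 mod 439.
Repeated squaring: 252^2≡288, 252^4≡412, 252^8≡290, 252^16≡251, 252^32≡224, 252^64≡130 (mod 439).
252^110 = 252^(64+32+8+4+2) ≡ 112 (mod 439).
Check: 112² = 12544 ≡ 252 (mod 439). The two roots are 112 and 327.

112, 327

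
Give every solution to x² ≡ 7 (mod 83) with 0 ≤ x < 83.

Since 83 ≡ 3 (mod 4), a square root of 7 is 7^((83+1)/4) = 7^21 mod 83.
Repeated squaring: 7^2≡49, 7^4≡77, 7^8≡36, 7^16≡51 (mod 83).
7^21 = 7^(16+4+1) ≡ 16 (mod 83).
Check: 16² = 256 ≡ 7 (mod 83). The two roots are 16 and 67.

16, 67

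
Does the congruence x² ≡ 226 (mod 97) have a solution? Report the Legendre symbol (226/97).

1

First reduce: 226 ≡ 32 (mod 97).
Pull out 2^5: since 97 ≡ 1 (mod 8), (2/97) = +1, so (2/97)^5 = +1.
Reached (1/97) = 1. Collecting the sign flips along the way, the symbol is +1.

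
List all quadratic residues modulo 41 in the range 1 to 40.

Square k = 1,…,20 (k and 41−k give the same square):
1²=1, 2²=4, 3²=9, 4²=16, 5²=25, 6²=36, 7²≡8, 8²≡23, 9²≡40, 10²≡18, 11²≡39, 12²≡21, 13²≡5, 14²≡32, 15²≡20, 16²≡10, 17²≡2, 18²≡37, 19²≡33, 20²≡31 (mod 41).
So the quadratic residues mod 41 are {1, 2, 4, 5, 8, 9, 10, 16, 18, 20, 21, 23, 25, 31, 32, 33, 36, 37, 39, 40}.

1 2 4 5 8 9 10 16 18 20 21 23 25 31 32 33 36 37 39 40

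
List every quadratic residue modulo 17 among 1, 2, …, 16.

Square k = 1,…,8 (k and 17−k give the same square):
1²=1, 2²=4, 3²=9, 4²=16, 5²≡8, 6²≡2, 7²≡15, 8²≡13 (mod 17).
So the quadratic residues mod 17 are {1, 2, 4, 8, 9, 13, 15, 16}.

1,2,4,8,9,13,15,16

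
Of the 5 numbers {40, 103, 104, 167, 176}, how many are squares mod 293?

3

(40/293) = +1 → QR.
(103/293) = -1 → non-residue.
(104/293) = +1 → QR.
(167/293) = +1 → QR.
(176/293) = -1 → non-residue.
Total quadratic residues among the 5: 3.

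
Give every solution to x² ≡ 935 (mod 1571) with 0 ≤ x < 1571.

Since 1571 ≡ 3 (mod 4), a square root of 935 is 935^((1571+1)/4) = 935^393 mod 1571.
Repeated squaring: 935^2≡749, 935^4≡154, 935^8≡151, 935^16≡807, 935^32≡855, 935^64≡510, 935^128≡885, 935^256≡867 (mod 1571).
935^393 = 935^(256+128+8+1) ≡ 900 (mod 1571).
Check: 900² = 810000 ≡ 935 (mod 1571). The two roots are 671 and 900.

671, 900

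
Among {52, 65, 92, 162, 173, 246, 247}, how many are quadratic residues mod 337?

4

(52/337) = +1 → QR.
(65/337) = -1 → non-residue.
(92/337) = -1 → non-residue.
(162/337) = +1 → QR.
(173/337) = +1 → QR.
(246/337) = +1 → QR.
(247/337) = -1 → non-residue.
Total quadratic residues among the 7: 4.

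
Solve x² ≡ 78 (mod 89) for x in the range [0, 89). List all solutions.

16, 73

89 ≡ 1 (mod 4), so we find a root by search.
Trying successive values, 16² = 256 ≡ 78 (mod 89). The other root is 89 − 16 = 73.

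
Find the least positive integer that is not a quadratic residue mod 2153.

(2/2153) = +1, so 2 is a residue.
(3/2153) = −1, so 3 is the smallest positive non-residue mod 2153.

3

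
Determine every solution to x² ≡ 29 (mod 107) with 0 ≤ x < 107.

Since 107 ≡ 3 (mod 4), a square root of 29 is 29^((107+1)/4) = 29^27 mod 107.
Repeated squaring: 29^2≡92, 29^4≡11, 29^8≡14, 29^16≡89 (mod 107).
29^27 = 29^(16+8+2+1) ≡ 52 (mod 107).
Check: 52² = 2704 ≡ 29 (mod 107). The two roots are 52 and 55.

52, 55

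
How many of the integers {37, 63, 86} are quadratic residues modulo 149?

(37/149) = +1 → QR.
(63/149) = +1 → QR.
(86/149) = +1 → QR.
Total quadratic residues among the 3: 3.

3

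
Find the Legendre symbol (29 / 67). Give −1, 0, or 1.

1

Euler's criterion: (29/67) ≡ 29^33 (mod 67).
29^2 ≡ 37 (mod 67)
29^4 ≡ 29 (mod 67)
29^8 ≡ 37 (mod 67)
29^16 ≡ 29 (mod 67)
29^32 ≡ 37 (mod 67)
29^33 = 29^(32+1) ≡ 1 (mod 67).
Result is 1, so (29/67) = 1.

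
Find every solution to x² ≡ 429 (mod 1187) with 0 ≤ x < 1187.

582, 605

Since 1187 ≡ 3 (mod 4), a square root of 429 is 429^((1187+1)/4) = 429^297 mod 1187.
Repeated squaring: 429^2≡56, 429^4≡762, 429^8≡201, 429^16≡43, 429^32≡662, 429^64≡241, 429^128≡1105, 429^256≡789 (mod 1187).
429^297 = 429^(256+32+8+1) ≡ 582 (mod 1187).
Check: 582² = 338724 ≡ 429 (mod 1187). The two roots are 582 and 605.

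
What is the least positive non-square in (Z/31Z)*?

3

(2/31) = +1, so 2 is a residue.
(3/31) = −1, so 3 is the smallest positive non-residue mod 31.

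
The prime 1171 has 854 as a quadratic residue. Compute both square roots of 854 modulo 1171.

Since 1171 ≡ 3 (mod 4), a square root of 854 is 854^((1171+1)/4) = 854^293 mod 1171.
Repeated squaring: 854^2≡954, 854^4≡249, 854^8≡1109, 854^16≡331, 854^32≡658, 854^64≡865, 854^128≡1127, 854^256≡765 (mod 1171).
854^293 = 854^(256+32+4+1) ≡ 45 (mod 1171).
Check: 45² = 2025 ≡ 854 (mod 1171). The two roots are 45 and 1126.

45, 1126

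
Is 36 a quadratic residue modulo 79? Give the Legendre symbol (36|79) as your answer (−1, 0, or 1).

1

Euler's criterion: (36/79) ≡ 36^39 (mod 79).
36^2 ≡ 32 (mod 79)
36^4 ≡ 76 (mod 79)
36^8 ≡ 9 (mod 79)
36^16 ≡ 2 (mod 79)
36^32 ≡ 4 (mod 79)
36^39 = 36^(32+4+2+1) ≡ 1 (mod 79).
Result is 1, so (36/79) = 1.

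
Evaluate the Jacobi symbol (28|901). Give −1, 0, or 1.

Pull out 2^2: since 901 ≡ 5 (mod 8), (2/901) = -1, so (2/901)^2 = +1.
Reciprocity: 7 ≡ 3 and 901 ≡ 1 (mod 4), so (7/901) = +(901/7).
Reduce top mod 7: now compute (5/7).
Reciprocity: 5 ≡ 1 and 7 ≡ 3 (mod 4), so (5/7) = +(7/5).
Reduce top mod 5: now compute (2/5).
Pull out 2: since 5 ≡ 5 (mod 8), (2/5) = -1.
Reached (1/5) = 1. Collecting the sign flips along the way, the symbol is -1.

-1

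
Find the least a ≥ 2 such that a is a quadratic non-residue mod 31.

3

(2/31) = +1, so 2 is a residue.
(3/31) = −1, so 3 is the smallest positive non-residue mod 31.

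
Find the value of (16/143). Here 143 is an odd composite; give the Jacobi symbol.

Pull out 2^4: since 143 ≡ 7 (mod 8), (2/143) = +1, so (2/143)^4 = +1.
Reached (1/143) = 1. Collecting the sign flips along the way, the symbol is +1.

1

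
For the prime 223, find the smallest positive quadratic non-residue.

(2/223) = +1, so 2 is a residue.
(3/223) = −1, so 3 is the smallest positive non-residue mod 223.

3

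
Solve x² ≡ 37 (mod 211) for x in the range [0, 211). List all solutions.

Since 211 ≡ 3 (mod 4), a square root of 37 is 37^((211+1)/4) = 37^53 mod 211.
Repeated squaring: 37^2≡103, 37^4≡59, 37^8≡105, 37^16≡53, 37^32≡66 (mod 211).
37^53 = 37^(32+16+4+1) ≡ 44 (mod 211).
Check: 44² = 1936 ≡ 37 (mod 211). The two roots are 44 and 167.

44, 167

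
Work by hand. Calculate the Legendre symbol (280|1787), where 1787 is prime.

Pull out 2^3: since 1787 ≡ 3 (mod 8), (2/1787) = -1, so (2/1787)^3 = -1.
Reciprocity: 35 ≡ 3 and 1787 ≡ 3 (mod 4), so (35/1787) = −(1787/35).
Reduce top mod 35: now compute (2/35).
Pull out 2: since 35 ≡ 3 (mod 8), (2/35) = -1.
Reached (1/35) = 1. Collecting the sign flips along the way, the symbol is -1.

-1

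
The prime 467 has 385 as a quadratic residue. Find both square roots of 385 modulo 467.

151, 316

Since 467 ≡ 3 (mod 4), a square root of 385 is 385^((467+1)/4) = 385^117 mod 467.
Repeated squaring: 385^2≡186, 385^4≡38, 385^8≡43, 385^16≡448, 385^32≡361, 385^64≡28 (mod 467).
385^117 = 385^(64+32+16+4+1) ≡ 151 (mod 467).
Check: 151² = 22801 ≡ 385 (mod 467). The two roots are 151 and 316.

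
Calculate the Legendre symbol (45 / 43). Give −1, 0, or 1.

-1

First reduce: 45 ≡ 2 (mod 43).
Pull out 2: since 43 ≡ 3 (mod 8), (2/43) = -1.
Reached (1/43) = 1. Collecting the sign flips along the way, the symbol is -1.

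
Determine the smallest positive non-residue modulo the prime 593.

(2/593) = +1, so 2 is a residue.
(3/593) = −1, so 3 is the smallest positive non-residue mod 593.

3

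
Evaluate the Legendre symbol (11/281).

-1

Reciprocity: 11 ≡ 3 and 281 ≡ 1 (mod 4), so (11/281) = +(281/11).
Reduce top mod 11: now compute (6/11).
Pull out 2: since 11 ≡ 3 (mod 8), (2/11) = -1.
Reciprocity: 3 ≡ 3 and 11 ≡ 3 (mod 4), so (3/11) = −(11/3).
Reduce top mod 3: now compute (2/3).
Pull out 2: since 3 ≡ 3 (mod 8), (2/3) = -1.
Reached (1/3) = 1. Collecting the sign flips along the way, the symbol is -1.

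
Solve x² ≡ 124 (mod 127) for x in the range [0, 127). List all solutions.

39, 88

Since 127 ≡ 3 (mod 4), a square root of 124 is 124^((127+1)/4) = 124^32 mod 127.
Repeated squaring: 124^2≡9, 124^4≡81, 124^8≡84, 124^16≡71, 124^32≡88 (mod 127).
124^32 = 124^(32) ≡ 88 (mod 127).
Check: 88² = 7744 ≡ 124 (mod 127). The two roots are 39 and 88.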